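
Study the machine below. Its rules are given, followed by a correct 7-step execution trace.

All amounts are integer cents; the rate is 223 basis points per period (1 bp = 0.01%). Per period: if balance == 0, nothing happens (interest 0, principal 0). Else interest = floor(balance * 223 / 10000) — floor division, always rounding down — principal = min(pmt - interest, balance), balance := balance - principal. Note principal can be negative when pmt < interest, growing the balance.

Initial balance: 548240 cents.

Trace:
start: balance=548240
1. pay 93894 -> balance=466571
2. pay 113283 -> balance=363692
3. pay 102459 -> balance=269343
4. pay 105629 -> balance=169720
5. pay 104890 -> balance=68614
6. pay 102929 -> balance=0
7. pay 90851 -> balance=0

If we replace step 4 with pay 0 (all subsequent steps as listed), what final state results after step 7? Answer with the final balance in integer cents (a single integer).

0

(re-executing from step 4 with the substitution; state before step 4: balance=269343)
4. pay 0 -> balance=275349
5. pay 104890 -> balance=176599
6. pay 102929 -> balance=77608
7. pay 90851 -> balance=0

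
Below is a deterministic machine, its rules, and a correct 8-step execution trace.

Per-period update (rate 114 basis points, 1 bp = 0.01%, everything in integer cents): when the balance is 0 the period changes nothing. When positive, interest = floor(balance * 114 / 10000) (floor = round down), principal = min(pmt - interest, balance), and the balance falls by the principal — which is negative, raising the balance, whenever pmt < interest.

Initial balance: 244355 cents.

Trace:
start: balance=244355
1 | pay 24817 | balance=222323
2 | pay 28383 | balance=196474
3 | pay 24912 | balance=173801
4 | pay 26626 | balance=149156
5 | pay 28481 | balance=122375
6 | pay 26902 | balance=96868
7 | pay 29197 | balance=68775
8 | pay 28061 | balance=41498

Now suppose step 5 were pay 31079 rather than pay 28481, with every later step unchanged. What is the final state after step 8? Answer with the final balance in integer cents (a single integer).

38809

(re-executing from step 5 with the substitution; state before step 5: balance=149156)
5 | pay 31079 | balance=119777
6 | pay 26902 | balance=94240
7 | pay 29197 | balance=66117
8 | pay 28061 | balance=38809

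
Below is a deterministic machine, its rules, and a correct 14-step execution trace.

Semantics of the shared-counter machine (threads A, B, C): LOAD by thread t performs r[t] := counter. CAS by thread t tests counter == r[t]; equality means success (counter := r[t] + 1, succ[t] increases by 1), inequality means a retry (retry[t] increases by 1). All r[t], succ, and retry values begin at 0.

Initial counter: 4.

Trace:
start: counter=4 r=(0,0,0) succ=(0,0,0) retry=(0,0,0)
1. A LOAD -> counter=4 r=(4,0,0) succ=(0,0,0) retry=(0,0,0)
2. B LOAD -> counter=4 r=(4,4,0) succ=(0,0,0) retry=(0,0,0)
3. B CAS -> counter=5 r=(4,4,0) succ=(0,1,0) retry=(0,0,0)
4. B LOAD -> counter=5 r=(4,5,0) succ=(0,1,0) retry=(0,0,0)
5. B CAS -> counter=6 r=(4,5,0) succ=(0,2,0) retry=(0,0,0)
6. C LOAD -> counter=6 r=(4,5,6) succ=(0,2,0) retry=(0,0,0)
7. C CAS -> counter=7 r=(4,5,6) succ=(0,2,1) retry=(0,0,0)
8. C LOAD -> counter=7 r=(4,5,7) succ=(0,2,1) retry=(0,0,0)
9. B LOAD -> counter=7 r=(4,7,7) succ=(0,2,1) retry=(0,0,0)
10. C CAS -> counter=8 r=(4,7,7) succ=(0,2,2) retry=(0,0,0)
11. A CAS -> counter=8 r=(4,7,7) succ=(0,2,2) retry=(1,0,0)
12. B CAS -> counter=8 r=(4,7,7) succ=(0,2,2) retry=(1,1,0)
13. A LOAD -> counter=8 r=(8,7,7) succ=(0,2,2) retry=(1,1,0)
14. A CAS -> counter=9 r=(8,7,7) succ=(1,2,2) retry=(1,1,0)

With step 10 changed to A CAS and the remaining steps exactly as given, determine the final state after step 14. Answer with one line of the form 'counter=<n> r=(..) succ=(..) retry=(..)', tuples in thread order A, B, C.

(re-executing from step 10 with the substitution; state before step 10: counter=7 r=(4,7,7) succ=(0,2,1) retry=(0,0,0))
10. A CAS -> counter=7 r=(4,7,7) succ=(0,2,1) retry=(1,0,0)
11. A CAS -> counter=7 r=(4,7,7) succ=(0,2,1) retry=(2,0,0)
12. B CAS -> counter=8 r=(4,7,7) succ=(0,3,1) retry=(2,0,0)
13. A LOAD -> counter=8 r=(8,7,7) succ=(0,3,1) retry=(2,0,0)
14. A CAS -> counter=9 r=(8,7,7) succ=(1,3,1) retry=(2,0,0)

counter=9 r=(8,7,7) succ=(1,3,1) retry=(2,0,0)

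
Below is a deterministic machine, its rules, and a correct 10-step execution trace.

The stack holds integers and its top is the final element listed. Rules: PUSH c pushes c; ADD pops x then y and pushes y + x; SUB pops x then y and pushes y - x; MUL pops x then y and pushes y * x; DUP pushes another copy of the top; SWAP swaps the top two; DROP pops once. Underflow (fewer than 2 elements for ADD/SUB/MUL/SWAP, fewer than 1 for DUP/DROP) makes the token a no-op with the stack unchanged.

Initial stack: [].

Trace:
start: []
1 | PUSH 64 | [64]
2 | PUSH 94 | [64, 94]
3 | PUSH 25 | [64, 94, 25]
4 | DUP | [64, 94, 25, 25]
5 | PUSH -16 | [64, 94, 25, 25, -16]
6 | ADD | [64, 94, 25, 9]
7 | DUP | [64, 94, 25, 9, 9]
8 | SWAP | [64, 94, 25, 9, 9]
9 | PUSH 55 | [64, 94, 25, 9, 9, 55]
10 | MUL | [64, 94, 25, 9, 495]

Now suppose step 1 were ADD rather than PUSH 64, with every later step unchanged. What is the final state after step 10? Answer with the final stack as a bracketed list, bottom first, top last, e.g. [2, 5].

[94, 25, 9, 495]

(re-executing from step 1 with the substitution; state before step 1: [])
1 | ADD | []
2 | PUSH 94 | [94]
3 | PUSH 25 | [94, 25]
4 | DUP | [94, 25, 25]
5 | PUSH -16 | [94, 25, 25, -16]
6 | ADD | [94, 25, 9]
7 | DUP | [94, 25, 9, 9]
8 | SWAP | [94, 25, 9, 9]
9 | PUSH 55 | [94, 25, 9, 9, 55]
10 | MUL | [94, 25, 9, 495]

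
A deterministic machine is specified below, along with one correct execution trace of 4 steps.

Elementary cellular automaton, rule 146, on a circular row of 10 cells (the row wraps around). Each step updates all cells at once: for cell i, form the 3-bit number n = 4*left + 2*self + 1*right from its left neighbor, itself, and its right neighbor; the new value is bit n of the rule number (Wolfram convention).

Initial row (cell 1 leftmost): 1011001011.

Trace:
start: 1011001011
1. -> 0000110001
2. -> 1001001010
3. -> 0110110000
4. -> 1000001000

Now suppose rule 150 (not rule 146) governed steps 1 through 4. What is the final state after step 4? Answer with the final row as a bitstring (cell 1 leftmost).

(re-executing steps 1..4 under rule 150; state before step 1: 1011001011)
1. -> 0000111001
2. -> 1001010111
3. -> 0111010011
4. -> 0010011100

0010011100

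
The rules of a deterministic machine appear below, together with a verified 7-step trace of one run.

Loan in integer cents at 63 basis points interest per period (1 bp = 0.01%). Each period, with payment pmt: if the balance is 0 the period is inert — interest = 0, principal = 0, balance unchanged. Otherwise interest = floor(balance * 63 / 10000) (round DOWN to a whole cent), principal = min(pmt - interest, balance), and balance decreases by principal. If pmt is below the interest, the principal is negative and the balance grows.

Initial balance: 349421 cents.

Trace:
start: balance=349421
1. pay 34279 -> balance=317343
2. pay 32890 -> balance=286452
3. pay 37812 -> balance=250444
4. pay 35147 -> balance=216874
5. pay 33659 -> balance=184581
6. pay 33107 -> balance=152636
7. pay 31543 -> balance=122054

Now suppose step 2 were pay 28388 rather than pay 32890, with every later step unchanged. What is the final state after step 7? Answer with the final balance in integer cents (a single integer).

(re-executing from step 2 with the substitution; state before step 2: balance=317343)
2. pay 28388 -> balance=290954
3. pay 37812 -> balance=254975
4. pay 35147 -> balance=221434
5. pay 33659 -> balance=189170
6. pay 33107 -> balance=157254
7. pay 31543 -> balance=126701

126701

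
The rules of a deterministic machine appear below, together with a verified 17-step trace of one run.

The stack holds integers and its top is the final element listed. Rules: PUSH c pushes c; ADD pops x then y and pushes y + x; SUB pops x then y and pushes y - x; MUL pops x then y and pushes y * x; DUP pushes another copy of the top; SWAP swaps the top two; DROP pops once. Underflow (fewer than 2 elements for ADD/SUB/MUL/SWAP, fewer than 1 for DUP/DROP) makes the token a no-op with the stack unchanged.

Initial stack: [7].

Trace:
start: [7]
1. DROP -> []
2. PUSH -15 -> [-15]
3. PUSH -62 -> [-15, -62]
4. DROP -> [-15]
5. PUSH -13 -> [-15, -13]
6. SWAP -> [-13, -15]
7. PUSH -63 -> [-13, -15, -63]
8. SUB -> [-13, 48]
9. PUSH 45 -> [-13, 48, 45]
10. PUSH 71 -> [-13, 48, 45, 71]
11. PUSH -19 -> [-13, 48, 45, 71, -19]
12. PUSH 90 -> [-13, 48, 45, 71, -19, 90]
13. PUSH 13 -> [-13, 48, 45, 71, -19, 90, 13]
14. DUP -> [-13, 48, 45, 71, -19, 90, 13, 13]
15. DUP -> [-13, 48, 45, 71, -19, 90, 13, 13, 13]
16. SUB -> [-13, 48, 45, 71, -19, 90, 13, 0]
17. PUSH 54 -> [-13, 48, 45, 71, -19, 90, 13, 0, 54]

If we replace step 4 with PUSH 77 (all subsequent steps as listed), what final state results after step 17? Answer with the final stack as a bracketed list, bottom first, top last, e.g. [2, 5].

[-15, -62, -13, 140, 45, 71, -19, 90, 13, 0, 54]

(re-executing from step 4 with the substitution; state before step 4: [-15, -62])
4. PUSH 77 -> [-15, -62, 77]
5. PUSH -13 -> [-15, -62, 77, -13]
6. SWAP -> [-15, -62, -13, 77]
7. PUSH -63 -> [-15, -62, -13, 77, -63]
8. SUB -> [-15, -62, -13, 140]
9. PUSH 45 -> [-15, -62, -13, 140, 45]
10. PUSH 71 -> [-15, -62, -13, 140, 45, 71]
11. PUSH -19 -> [-15, -62, -13, 140, 45, 71, -19]
12. PUSH 90 -> [-15, -62, -13, 140, 45, 71, -19, 90]
13. PUSH 13 -> [-15, -62, -13, 140, 45, 71, -19, 90, 13]
14. DUP -> [-15, -62, -13, 140, 45, 71, -19, 90, 13, 13]
15. DUP -> [-15, -62, -13, 140, 45, 71, -19, 90, 13, 13, 13]
16. SUB -> [-15, -62, -13, 140, 45, 71, -19, 90, 13, 0]
17. PUSH 54 -> [-15, -62, -13, 140, 45, 71, -19, 90, 13, 0, 54]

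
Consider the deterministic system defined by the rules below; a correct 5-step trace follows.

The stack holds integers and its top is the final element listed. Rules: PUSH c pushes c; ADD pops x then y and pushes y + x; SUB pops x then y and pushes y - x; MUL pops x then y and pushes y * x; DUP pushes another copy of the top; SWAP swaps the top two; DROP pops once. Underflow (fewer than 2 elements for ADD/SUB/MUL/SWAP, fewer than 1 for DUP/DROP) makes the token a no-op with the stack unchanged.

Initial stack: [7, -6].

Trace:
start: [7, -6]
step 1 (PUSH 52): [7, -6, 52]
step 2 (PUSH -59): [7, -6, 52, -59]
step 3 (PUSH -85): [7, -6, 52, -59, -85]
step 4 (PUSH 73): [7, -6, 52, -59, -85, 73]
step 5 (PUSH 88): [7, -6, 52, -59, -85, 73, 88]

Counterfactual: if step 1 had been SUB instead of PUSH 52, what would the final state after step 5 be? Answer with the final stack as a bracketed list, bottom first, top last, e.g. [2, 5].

[13, -59, -85, 73, 88]

(re-executing from step 1 with the substitution; state before step 1: [7, -6])
step 1 (SUB): [13]
step 2 (PUSH -59): [13, -59]
step 3 (PUSH -85): [13, -59, -85]
step 4 (PUSH 73): [13, -59, -85, 73]
step 5 (PUSH 88): [13, -59, -85, 73, 88]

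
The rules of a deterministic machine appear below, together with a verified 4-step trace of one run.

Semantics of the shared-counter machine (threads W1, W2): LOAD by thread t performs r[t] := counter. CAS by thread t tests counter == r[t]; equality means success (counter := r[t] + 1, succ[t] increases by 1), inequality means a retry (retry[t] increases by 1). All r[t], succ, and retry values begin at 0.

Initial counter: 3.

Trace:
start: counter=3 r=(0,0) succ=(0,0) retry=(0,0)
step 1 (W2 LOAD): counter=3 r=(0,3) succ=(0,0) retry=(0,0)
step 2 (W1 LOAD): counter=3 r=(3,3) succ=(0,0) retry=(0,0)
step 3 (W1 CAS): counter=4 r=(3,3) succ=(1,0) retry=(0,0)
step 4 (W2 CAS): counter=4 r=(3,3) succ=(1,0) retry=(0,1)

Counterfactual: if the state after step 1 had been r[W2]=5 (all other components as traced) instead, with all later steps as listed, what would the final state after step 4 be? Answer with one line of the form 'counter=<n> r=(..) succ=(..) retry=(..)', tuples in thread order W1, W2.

counter=4 r=(3,5) succ=(1,0) retry=(0,1)

state after step 1 := counter=3 r=(0,5) succ=(0,0) retry=(0,0)
step 2 (W1 LOAD): counter=3 r=(3,5) succ=(0,0) retry=(0,0)
step 3 (W1 CAS): counter=4 r=(3,5) succ=(1,0) retry=(0,0)
step 4 (W2 CAS): counter=4 r=(3,5) succ=(1,0) retry=(0,1)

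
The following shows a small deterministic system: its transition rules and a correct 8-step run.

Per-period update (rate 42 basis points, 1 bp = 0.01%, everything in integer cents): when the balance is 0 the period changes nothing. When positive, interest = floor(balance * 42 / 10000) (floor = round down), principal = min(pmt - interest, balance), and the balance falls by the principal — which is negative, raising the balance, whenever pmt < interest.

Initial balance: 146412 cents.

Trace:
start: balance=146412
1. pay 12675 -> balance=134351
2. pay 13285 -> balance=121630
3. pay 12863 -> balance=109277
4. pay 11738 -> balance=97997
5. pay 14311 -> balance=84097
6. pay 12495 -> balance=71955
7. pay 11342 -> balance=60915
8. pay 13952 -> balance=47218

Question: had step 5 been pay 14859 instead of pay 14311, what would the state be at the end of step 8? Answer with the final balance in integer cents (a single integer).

(re-executing from step 5 with the substitution; state before step 5: balance=97997)
5. pay 14859 -> balance=83549
6. pay 12495 -> balance=71404
7. pay 11342 -> balance=60361
8. pay 13952 -> balance=46662

46662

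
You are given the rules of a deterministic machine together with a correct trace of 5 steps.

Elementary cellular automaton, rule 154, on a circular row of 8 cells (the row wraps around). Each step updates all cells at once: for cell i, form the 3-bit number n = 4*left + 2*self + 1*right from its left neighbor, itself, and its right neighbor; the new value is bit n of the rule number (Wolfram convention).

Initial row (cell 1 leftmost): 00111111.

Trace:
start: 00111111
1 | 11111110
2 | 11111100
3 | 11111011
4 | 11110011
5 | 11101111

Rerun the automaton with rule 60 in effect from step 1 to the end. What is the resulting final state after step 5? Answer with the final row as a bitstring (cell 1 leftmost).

(re-executing steps 1..5 under rule 60; state before step 1: 00111111)
1 | 10100000
2 | 11110000
3 | 10001000
4 | 11001100
5 | 10101010

10101010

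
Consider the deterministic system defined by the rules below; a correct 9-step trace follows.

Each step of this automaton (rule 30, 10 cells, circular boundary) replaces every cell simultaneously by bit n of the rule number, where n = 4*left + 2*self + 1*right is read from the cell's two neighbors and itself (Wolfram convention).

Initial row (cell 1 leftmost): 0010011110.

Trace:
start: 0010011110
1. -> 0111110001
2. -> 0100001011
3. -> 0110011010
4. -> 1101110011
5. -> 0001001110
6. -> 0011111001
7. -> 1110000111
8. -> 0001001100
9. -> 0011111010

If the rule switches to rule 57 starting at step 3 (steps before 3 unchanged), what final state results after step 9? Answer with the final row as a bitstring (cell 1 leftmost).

0101010101

(re-executing steps 3..9 under rule 57; state before step 3: 0100001011)
3. -> 1011100110
4. -> 0110010101
5. -> 1101001010
6. -> 1010100101
7. -> 0101010011
8. -> 1010101010
9. -> 0101010101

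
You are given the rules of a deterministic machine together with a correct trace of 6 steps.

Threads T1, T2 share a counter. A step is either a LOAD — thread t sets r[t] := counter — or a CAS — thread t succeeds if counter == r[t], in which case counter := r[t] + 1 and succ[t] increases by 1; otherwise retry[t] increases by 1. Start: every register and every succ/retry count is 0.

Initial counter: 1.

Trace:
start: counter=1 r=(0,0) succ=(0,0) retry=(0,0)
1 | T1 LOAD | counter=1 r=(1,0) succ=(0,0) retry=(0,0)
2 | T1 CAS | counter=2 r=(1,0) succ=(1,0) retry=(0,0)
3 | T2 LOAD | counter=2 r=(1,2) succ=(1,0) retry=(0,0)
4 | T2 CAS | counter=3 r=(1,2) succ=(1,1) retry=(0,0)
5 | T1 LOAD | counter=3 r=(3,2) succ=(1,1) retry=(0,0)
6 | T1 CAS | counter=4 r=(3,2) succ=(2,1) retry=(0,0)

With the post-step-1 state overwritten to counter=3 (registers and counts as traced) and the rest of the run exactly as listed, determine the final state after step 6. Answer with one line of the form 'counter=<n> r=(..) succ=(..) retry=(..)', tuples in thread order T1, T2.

counter=5 r=(4,3) succ=(1,1) retry=(1,0)

state after step 1 := counter=3 r=(1,0) succ=(0,0) retry=(0,0)
2 | T1 CAS | counter=3 r=(1,0) succ=(0,0) retry=(1,0)
3 | T2 LOAD | counter=3 r=(1,3) succ=(0,0) retry=(1,0)
4 | T2 CAS | counter=4 r=(1,3) succ=(0,1) retry=(1,0)
5 | T1 LOAD | counter=4 r=(4,3) succ=(0,1) retry=(1,0)
6 | T1 CAS | counter=5 r=(4,3) succ=(1,1) retry=(1,0)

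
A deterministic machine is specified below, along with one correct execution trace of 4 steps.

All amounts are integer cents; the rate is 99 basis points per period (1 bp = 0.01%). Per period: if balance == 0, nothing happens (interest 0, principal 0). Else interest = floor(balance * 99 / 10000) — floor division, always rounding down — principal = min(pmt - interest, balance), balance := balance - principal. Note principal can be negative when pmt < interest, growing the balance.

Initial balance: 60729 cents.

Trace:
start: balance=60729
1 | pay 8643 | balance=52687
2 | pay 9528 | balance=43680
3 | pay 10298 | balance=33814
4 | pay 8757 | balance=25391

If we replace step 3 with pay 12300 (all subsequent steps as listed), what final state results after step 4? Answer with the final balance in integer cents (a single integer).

(re-executing from step 3 with the substitution; state before step 3: balance=43680)
3 | pay 12300 | balance=31812
4 | pay 8757 | balance=23369

23369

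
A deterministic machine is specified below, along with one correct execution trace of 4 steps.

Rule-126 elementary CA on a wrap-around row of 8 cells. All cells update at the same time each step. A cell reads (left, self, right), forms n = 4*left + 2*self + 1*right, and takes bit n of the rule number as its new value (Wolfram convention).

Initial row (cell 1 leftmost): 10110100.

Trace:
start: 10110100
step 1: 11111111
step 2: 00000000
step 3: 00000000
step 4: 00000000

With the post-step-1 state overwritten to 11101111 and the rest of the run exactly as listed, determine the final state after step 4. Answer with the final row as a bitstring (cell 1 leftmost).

11111110

state after step 1 := 11101111
step 2: 00111000
step 3: 01101100
step 4: 11111110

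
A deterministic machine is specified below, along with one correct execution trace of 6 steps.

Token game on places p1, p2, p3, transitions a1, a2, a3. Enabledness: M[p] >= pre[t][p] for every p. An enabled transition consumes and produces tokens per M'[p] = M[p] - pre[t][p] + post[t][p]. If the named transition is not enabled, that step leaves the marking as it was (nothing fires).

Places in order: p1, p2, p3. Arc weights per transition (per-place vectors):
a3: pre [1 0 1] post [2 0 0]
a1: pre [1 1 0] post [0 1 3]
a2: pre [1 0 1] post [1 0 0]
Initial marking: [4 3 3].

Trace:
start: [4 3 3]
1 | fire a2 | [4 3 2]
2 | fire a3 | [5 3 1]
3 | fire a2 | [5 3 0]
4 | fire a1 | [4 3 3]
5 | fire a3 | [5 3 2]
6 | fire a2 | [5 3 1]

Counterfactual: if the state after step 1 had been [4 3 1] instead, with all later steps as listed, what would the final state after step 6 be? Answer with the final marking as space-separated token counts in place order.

state after step 1 := [4 3 1]
2 | fire a3 | [5 3 0]
3 | fire a2 | [5 3 0]
4 | fire a1 | [4 3 3]
5 | fire a3 | [5 3 2]
6 | fire a2 | [5 3 1]

5 3 1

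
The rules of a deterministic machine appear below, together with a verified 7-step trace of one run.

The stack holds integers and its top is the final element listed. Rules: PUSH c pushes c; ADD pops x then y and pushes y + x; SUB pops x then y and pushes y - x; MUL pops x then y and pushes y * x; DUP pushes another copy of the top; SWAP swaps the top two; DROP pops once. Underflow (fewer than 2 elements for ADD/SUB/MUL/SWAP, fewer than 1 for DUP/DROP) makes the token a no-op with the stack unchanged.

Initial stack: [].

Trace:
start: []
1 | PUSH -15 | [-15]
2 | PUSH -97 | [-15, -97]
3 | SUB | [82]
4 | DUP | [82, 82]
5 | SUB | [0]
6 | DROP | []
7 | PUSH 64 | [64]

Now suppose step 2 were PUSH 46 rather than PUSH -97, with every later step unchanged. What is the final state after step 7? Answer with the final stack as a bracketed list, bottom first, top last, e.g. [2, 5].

(re-executing from step 2 with the substitution; state before step 2: [-15])
2 | PUSH 46 | [-15, 46]
3 | SUB | [-61]
4 | DUP | [-61, -61]
5 | SUB | [0]
6 | DROP | []
7 | PUSH 64 | [64]

[64]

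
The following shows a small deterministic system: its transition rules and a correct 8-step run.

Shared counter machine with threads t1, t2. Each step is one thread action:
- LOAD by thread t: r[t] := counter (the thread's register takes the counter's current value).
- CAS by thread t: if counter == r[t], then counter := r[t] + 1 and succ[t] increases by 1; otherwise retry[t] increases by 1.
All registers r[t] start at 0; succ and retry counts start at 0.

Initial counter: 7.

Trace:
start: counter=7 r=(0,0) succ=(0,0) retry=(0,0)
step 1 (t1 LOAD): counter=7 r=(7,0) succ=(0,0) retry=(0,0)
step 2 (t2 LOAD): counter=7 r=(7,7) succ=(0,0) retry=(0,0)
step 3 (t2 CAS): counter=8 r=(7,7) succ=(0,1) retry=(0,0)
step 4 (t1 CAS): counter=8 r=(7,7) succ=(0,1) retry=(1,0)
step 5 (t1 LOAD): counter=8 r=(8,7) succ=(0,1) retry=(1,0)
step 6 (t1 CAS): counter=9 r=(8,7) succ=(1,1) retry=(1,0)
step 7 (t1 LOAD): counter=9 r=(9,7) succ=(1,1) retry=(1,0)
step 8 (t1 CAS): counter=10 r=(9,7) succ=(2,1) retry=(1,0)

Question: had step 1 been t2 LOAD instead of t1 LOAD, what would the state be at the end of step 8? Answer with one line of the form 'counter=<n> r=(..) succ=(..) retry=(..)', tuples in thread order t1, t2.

(re-executing from step 1 with the substitution; state before step 1: counter=7 r=(0,0) succ=(0,0) retry=(0,0))
step 1 (t2 LOAD): counter=7 r=(0,7) succ=(0,0) retry=(0,0)
step 2 (t2 LOAD): counter=7 r=(0,7) succ=(0,0) retry=(0,0)
step 3 (t2 CAS): counter=8 r=(0,7) succ=(0,1) retry=(0,0)
step 4 (t1 CAS): counter=8 r=(0,7) succ=(0,1) retry=(1,0)
step 5 (t1 LOAD): counter=8 r=(8,7) succ=(0,1) retry=(1,0)
step 6 (t1 CAS): counter=9 r=(8,7) succ=(1,1) retry=(1,0)
step 7 (t1 LOAD): counter=9 r=(9,7) succ=(1,1) retry=(1,0)
step 8 (t1 CAS): counter=10 r=(9,7) succ=(2,1) retry=(1,0)

counter=10 r=(9,7) succ=(2,1) retry=(1,0)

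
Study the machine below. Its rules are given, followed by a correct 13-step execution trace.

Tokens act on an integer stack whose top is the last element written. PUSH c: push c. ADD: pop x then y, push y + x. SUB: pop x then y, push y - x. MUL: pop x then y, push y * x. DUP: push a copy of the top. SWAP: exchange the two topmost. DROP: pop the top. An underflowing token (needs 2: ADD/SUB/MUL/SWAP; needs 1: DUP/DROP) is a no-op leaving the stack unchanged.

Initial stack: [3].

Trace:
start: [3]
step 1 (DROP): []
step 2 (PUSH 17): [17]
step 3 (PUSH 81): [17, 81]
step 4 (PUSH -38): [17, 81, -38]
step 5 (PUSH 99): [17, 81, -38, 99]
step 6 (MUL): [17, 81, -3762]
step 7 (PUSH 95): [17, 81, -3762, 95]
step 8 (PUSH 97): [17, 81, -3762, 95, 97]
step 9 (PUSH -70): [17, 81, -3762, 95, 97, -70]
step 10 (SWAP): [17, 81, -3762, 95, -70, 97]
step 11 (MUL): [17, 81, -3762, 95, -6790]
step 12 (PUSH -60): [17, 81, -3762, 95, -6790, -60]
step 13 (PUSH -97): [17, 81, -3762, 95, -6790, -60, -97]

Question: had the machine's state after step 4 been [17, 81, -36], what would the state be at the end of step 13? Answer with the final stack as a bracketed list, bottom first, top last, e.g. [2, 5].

state after step 4 := [17, 81, -36]
step 5 (PUSH 99): [17, 81, -36, 99]
step 6 (MUL): [17, 81, -3564]
step 7 (PUSH 95): [17, 81, -3564, 95]
step 8 (PUSH 97): [17, 81, -3564, 95, 97]
step 9 (PUSH -70): [17, 81, -3564, 95, 97, -70]
step 10 (SWAP): [17, 81, -3564, 95, -70, 97]
step 11 (MUL): [17, 81, -3564, 95, -6790]
step 12 (PUSH -60): [17, 81, -3564, 95, -6790, -60]
step 13 (PUSH -97): [17, 81, -3564, 95, -6790, -60, -97]

[17, 81, -3564, 95, -6790, -60, -97]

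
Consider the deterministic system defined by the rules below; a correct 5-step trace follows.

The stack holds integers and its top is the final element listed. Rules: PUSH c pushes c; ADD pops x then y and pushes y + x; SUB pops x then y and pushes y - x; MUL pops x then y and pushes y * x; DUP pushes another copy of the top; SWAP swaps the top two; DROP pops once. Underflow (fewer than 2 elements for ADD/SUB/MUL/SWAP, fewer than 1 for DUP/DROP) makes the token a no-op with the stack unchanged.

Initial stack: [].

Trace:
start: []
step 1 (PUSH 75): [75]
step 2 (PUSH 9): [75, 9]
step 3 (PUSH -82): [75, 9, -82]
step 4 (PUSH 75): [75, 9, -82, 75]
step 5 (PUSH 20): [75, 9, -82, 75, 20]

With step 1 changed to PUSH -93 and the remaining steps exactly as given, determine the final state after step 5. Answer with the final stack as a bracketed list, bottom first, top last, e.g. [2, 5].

[-93, 9, -82, 75, 20]

(re-executing from step 1 with the substitution; state before step 1: [])
step 1 (PUSH -93): [-93]
step 2 (PUSH 9): [-93, 9]
step 3 (PUSH -82): [-93, 9, -82]
step 4 (PUSH 75): [-93, 9, -82, 75]
step 5 (PUSH 20): [-93, 9, -82, 75, 20]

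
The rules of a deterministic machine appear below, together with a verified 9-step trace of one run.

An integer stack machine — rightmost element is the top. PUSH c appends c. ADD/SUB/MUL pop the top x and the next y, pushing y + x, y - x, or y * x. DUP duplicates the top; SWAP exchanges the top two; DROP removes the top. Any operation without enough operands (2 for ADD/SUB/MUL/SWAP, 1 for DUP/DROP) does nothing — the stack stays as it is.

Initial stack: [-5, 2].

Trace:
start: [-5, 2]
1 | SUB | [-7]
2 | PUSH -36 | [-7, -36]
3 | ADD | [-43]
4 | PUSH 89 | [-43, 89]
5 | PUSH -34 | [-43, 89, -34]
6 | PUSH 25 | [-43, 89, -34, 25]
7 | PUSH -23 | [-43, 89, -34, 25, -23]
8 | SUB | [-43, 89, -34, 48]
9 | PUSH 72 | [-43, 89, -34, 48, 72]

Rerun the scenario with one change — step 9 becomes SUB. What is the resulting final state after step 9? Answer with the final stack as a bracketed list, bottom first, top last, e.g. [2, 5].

[-43, 89, -82]

(re-executing from step 9 with the substitution; state before step 9: [-43, 89, -34, 48])
9 | SUB | [-43, 89, -82]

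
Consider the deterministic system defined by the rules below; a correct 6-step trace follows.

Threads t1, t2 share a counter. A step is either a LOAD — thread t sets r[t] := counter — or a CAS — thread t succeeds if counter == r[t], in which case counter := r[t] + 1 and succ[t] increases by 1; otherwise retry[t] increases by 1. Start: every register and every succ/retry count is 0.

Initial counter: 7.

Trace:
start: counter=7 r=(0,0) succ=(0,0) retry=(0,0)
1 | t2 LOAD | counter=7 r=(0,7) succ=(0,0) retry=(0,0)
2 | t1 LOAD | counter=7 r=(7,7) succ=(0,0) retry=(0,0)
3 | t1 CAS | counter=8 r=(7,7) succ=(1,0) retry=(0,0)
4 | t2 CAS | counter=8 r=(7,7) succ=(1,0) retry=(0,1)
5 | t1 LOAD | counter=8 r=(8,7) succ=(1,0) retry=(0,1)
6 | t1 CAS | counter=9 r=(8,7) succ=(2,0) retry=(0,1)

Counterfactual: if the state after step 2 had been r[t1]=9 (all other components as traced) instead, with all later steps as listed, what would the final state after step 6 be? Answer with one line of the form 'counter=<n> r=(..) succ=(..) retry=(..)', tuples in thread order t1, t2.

state after step 2 := counter=7 r=(9,7) succ=(0,0) retry=(0,0)
3 | t1 CAS | counter=7 r=(9,7) succ=(0,0) retry=(1,0)
4 | t2 CAS | counter=8 r=(9,7) succ=(0,1) retry=(1,0)
5 | t1 LOAD | counter=8 r=(8,7) succ=(0,1) retry=(1,0)
6 | t1 CAS | counter=9 r=(8,7) succ=(1,1) retry=(1,0)

counter=9 r=(8,7) succ=(1,1) retry=(1,0)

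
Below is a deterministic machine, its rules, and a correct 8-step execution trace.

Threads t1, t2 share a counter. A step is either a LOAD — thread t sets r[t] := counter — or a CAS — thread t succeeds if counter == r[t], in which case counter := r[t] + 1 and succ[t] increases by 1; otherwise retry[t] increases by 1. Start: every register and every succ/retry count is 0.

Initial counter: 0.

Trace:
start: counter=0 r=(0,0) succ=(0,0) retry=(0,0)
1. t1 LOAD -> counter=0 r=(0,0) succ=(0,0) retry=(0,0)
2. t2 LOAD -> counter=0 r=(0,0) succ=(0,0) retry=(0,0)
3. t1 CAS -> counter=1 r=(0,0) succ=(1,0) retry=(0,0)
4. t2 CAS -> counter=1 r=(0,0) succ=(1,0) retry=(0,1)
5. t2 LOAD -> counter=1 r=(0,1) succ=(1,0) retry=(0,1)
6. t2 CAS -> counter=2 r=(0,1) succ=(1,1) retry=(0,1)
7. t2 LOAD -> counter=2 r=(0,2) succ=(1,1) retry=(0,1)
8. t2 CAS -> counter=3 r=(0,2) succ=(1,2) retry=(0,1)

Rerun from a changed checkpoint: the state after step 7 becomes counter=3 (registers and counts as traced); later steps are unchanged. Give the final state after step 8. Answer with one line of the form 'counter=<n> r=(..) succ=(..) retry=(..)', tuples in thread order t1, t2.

counter=3 r=(0,2) succ=(1,1) retry=(0,2)

state after step 7 := counter=3 r=(0,2) succ=(1,1) retry=(0,1)
8. t2 CAS -> counter=3 r=(0,2) succ=(1,1) retry=(0,2)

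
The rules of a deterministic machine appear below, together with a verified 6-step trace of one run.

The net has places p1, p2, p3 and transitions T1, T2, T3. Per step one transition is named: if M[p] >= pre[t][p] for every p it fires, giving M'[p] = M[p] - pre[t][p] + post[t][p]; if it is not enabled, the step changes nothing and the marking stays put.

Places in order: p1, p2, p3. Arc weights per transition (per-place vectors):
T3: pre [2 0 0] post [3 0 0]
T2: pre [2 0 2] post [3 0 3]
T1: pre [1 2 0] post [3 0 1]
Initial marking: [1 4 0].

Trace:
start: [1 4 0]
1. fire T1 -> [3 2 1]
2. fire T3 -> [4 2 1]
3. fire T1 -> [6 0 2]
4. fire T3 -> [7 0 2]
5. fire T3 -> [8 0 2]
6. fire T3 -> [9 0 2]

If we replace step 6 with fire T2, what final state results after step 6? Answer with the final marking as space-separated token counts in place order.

9 0 3

(re-executing from step 6 with the substitution; state before step 6: [8 0 2])
6. fire T2 -> [9 0 3]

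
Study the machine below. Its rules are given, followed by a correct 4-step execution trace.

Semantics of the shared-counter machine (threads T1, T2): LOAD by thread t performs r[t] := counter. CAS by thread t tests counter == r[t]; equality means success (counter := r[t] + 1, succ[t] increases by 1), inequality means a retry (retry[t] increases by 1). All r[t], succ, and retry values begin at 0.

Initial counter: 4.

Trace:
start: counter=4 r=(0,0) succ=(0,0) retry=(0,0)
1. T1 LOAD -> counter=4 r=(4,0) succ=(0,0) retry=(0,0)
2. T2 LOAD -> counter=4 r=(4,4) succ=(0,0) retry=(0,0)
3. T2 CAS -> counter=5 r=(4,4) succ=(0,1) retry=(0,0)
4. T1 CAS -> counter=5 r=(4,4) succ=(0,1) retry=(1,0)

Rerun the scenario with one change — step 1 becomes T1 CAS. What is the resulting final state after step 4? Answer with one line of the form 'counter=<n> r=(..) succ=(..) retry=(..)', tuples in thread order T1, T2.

(re-executing from step 1 with the substitution; state before step 1: counter=4 r=(0,0) succ=(0,0) retry=(0,0))
1. T1 CAS -> counter=4 r=(0,0) succ=(0,0) retry=(1,0)
2. T2 LOAD -> counter=4 r=(0,4) succ=(0,0) retry=(1,0)
3. T2 CAS -> counter=5 r=(0,4) succ=(0,1) retry=(1,0)
4. T1 CAS -> counter=5 r=(0,4) succ=(0,1) retry=(2,0)

counter=5 r=(0,4) succ=(0,1) retry=(2,0)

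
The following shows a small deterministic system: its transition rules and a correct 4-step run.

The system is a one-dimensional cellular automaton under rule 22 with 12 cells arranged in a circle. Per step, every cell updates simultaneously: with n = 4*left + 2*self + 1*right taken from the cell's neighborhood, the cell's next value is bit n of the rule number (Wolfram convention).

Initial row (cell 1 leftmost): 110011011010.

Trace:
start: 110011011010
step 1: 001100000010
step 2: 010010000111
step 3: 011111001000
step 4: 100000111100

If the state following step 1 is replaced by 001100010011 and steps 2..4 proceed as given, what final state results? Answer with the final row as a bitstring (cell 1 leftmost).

state after step 1 := 001100010011
step 2: 110010111100
step 3: 001110000011
step 4: 110001000100

110001000100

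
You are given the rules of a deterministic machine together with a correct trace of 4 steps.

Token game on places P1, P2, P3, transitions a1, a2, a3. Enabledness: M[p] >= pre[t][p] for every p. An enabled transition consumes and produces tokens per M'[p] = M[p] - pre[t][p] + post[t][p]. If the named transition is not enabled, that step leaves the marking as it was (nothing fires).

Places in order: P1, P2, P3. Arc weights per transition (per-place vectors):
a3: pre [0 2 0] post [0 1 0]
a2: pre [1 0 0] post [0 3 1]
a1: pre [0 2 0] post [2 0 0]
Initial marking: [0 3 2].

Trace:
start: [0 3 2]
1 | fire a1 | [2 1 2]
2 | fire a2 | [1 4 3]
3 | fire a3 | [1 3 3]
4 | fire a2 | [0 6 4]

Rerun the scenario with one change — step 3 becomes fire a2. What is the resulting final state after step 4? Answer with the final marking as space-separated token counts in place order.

0 7 4

(re-executing from step 3 with the substitution; state before step 3: [1 4 3])
3 | fire a2 | [0 7 4]
4 | fire a2 | [0 7 4]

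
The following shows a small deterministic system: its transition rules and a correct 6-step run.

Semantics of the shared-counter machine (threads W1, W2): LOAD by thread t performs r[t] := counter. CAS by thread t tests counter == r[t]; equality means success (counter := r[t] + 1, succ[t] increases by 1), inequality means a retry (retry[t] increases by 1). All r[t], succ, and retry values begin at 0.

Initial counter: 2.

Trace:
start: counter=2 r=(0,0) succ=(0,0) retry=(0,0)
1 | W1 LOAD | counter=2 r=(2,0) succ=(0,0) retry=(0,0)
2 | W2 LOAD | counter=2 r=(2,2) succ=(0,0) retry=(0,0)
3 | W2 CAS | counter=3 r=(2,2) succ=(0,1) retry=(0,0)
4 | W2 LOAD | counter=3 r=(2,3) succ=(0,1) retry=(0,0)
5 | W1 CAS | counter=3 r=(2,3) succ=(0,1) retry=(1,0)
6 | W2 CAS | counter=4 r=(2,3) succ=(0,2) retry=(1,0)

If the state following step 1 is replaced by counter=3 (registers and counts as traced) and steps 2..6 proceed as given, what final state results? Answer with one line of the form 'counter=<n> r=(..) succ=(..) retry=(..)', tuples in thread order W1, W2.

state after step 1 := counter=3 r=(2,0) succ=(0,0) retry=(0,0)
2 | W2 LOAD | counter=3 r=(2,3) succ=(0,0) retry=(0,0)
3 | W2 CAS | counter=4 r=(2,3) succ=(0,1) retry=(0,0)
4 | W2 LOAD | counter=4 r=(2,4) succ=(0,1) retry=(0,0)
5 | W1 CAS | counter=4 r=(2,4) succ=(0,1) retry=(1,0)
6 | W2 CAS | counter=5 r=(2,4) succ=(0,2) retry=(1,0)

counter=5 r=(2,4) succ=(0,2) retry=(1,0)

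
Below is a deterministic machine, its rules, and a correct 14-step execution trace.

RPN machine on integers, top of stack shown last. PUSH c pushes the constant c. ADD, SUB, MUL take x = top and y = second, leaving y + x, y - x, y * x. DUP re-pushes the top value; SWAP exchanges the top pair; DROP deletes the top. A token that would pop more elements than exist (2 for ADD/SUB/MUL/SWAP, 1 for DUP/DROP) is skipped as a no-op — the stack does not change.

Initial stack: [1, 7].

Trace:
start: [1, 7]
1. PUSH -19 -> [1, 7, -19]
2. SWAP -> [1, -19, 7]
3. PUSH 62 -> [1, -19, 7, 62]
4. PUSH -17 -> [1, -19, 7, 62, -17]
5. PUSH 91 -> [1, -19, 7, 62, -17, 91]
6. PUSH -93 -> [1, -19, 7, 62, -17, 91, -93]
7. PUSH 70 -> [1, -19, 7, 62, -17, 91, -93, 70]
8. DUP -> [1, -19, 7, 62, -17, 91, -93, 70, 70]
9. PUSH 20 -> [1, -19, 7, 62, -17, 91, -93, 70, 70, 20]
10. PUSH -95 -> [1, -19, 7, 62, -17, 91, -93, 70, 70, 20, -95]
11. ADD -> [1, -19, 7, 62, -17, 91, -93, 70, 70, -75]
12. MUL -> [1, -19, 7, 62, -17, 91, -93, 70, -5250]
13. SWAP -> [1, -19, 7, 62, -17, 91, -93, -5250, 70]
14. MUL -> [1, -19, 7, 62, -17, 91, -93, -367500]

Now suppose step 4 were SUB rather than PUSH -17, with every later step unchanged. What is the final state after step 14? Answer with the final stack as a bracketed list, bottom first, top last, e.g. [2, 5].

[1, -19, -55, 91, -93, -367500]

(re-executing from step 4 with the substitution; state before step 4: [1, -19, 7, 62])
4. SUB -> [1, -19, -55]
5. PUSH 91 -> [1, -19, -55, 91]
6. PUSH -93 -> [1, -19, -55, 91, -93]
7. PUSH 70 -> [1, -19, -55, 91, -93, 70]
8. DUP -> [1, -19, -55, 91, -93, 70, 70]
9. PUSH 20 -> [1, -19, -55, 91, -93, 70, 70, 20]
10. PUSH -95 -> [1, -19, -55, 91, -93, 70, 70, 20, -95]
11. ADD -> [1, -19, -55, 91, -93, 70, 70, -75]
12. MUL -> [1, -19, -55, 91, -93, 70, -5250]
13. SWAP -> [1, -19, -55, 91, -93, -5250, 70]
14. MUL -> [1, -19, -55, 91, -93, -367500]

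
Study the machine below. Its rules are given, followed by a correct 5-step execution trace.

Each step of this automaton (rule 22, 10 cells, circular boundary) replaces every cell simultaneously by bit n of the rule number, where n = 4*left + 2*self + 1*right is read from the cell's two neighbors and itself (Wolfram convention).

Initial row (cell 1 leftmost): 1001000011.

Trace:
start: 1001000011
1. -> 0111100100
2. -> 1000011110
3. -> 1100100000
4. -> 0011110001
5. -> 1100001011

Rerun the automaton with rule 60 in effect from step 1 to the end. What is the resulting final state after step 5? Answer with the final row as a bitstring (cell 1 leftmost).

(re-executing steps 1..5 under rule 60; state before step 1: 1001000011)
1. -> 0101100010
2. -> 0111010011
3. -> 1100111010
4. -> 1010100111
5. -> 0111110100

0111110100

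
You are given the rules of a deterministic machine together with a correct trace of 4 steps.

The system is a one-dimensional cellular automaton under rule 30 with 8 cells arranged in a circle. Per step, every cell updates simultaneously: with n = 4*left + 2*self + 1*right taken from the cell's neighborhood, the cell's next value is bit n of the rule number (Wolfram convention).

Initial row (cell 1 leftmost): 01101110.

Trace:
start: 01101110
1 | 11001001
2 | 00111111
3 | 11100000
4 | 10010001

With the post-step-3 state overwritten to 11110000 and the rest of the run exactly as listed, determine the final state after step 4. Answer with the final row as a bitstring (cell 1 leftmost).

10001001

state after step 3 := 11110000
4 | 10001001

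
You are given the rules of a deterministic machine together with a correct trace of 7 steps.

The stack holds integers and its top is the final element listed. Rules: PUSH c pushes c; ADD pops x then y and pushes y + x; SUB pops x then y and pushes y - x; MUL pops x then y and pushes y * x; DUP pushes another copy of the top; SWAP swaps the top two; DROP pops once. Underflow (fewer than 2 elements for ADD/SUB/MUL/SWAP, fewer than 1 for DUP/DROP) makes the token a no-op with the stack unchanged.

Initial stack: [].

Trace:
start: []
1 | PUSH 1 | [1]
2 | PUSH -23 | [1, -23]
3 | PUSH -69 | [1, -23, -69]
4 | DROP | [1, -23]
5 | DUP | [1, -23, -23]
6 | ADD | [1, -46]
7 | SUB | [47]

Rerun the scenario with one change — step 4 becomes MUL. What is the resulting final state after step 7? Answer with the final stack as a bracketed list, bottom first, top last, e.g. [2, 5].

(re-executing from step 4 with the substitution; state before step 4: [1, -23, -69])
4 | MUL | [1, 1587]
5 | DUP | [1, 1587, 1587]
6 | ADD | [1, 3174]
7 | SUB | [-3173]

[-3173]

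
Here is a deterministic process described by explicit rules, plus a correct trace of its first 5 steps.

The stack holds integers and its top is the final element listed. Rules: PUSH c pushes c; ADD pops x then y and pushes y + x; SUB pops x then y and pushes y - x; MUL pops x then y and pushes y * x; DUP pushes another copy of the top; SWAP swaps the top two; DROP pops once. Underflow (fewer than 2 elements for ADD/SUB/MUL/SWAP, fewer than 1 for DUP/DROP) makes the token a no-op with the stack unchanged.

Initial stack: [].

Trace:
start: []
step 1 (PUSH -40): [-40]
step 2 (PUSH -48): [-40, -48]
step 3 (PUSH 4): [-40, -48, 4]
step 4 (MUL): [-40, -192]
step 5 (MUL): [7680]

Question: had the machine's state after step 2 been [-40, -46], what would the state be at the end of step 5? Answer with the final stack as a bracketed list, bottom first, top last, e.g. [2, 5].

[7360]

state after step 2 := [-40, -46]
step 3 (PUSH 4): [-40, -46, 4]
step 4 (MUL): [-40, -184]
step 5 (MUL): [7360]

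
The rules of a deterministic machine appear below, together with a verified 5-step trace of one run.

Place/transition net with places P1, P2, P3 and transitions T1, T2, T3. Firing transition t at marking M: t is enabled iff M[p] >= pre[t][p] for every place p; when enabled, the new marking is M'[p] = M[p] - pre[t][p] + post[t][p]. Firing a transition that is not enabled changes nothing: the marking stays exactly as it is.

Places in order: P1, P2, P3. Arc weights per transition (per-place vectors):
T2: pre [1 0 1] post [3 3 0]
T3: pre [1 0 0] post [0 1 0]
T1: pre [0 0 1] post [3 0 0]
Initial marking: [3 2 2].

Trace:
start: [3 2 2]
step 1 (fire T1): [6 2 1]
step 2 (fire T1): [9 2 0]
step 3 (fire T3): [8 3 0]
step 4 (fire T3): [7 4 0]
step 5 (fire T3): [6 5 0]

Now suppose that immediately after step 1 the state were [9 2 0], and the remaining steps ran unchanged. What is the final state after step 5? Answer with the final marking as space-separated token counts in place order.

state after step 1 := [9 2 0]
step 2 (fire T1): [9 2 0]
step 3 (fire T3): [8 3 0]
step 4 (fire T3): [7 4 0]
step 5 (fire T3): [6 5 0]

6 5 0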